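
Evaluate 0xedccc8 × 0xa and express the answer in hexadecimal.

0x949ffd0

Multiply each base-16 digit by 10, carrying:
  8×10 = 80 → write 0 carry 5
  c×10+5 = 125 → write d carry 7
  c×10+7 = 127 → write f carry 7
  c×10+7 = 127 → write f carry 7
  d×10+7 = 137 → write 9 carry 8
  e×10+8 = 148 → write 4 carry 9
  remaining carry: 9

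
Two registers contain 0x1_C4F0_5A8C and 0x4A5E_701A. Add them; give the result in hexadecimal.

Add column by column in base 16, right to left:
  C+A = 6 carry 1
  8+1+1 = A
  A+0 = A
  5+7 = C
  0+E = E
  F+5 = 4 carry 1
  4+A+1 = F
  C+4 = 0 carry 1
  1+0+1 = 2

0x20F4ECAA6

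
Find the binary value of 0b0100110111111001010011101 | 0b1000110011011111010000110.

OR bit by bit (1 where either bit is 1):
  0100110111111001010011101
| 1000110011011111010000110
= 1100110111111111010011111

0b1100110111111111010011111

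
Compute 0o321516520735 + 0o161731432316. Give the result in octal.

0o503450153253

Add column by column in base 8, right to left:
  5+6 = 3 carry 1
  3+1+1 = 5
  7+3 = 2 carry 1
  0+2+1 = 3
  2+3 = 5
  5+4 = 1 carry 1
  6+1+1 = 0 carry 1
  1+3+1 = 5
  5+7 = 4 carry 1
  1+1+1 = 3
  2+6 = 0 carry 1
  3+1+1 = 5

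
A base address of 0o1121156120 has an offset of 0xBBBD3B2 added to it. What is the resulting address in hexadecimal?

0o1121156120 = 0x944DC50 in hexadecimal.
Add column by column in base 16, right to left:
  0+2 = 2
  5+B = 0 carry 1
  C+3+1 = 0 carry 1
  D+D+1 = B carry 1
  4+B+1 = 0 carry 1
  4+B+1 = 0 carry 1
  9+B+1 = 5 carry 1
  final carry 1

0x1500B002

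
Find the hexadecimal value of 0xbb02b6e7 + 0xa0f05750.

0x15bf30e37

Add column by column in base 16, right to left:
  7+0 = 7
  e+5 = 3 carry 1
  6+7+1 = e
  b+5 = 0 carry 1
  2+0+1 = 3
  0+f = f
  b+0 = b
  b+a = 5 carry 1
  final carry 1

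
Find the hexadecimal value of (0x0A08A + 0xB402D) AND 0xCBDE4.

Add column by column in base 16, right to left:
  A+D = 7 carry 1
  8+2+1 = B
  0+0 = 0
  A+4 = E
  0+B = B
Sum = 0xBE0B7; now AND with 0xCBDE4:
  B&C=8, E&B=A, 0&D=0, B&E=A, 7&4=4

0x8A0A4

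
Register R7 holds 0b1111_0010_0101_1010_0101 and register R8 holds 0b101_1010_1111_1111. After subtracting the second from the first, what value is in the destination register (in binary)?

0b11101100101010100110

Subtract column by column in base 2:
  1-1 → 0
  0-1 → 1 (borrow)
  1-1-1 → 1 (borrow)
  0-1-1 → 0 (borrow)
  0-1-1 → 0 (borrow)
  1-1-1 → 1 (borrow)
  0-1-1 → 0 (borrow)
  1-1-1 → 1 (borrow)
  1-0-1 → 0
  0-1 → 1 (borrow)
  1-0-1 → 0
  0-1 → 1 (borrow)
  0-1-1 → 0 (borrow)
  1-0-1 → 0
  0-1 → 1 (borrow)
  0-0-1 → 1 (borrow)
  1-0-1 → 0
  1-0 → 1
  1-0 → 1
  1-0 → 1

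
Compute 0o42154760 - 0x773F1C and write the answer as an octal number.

0o4315324

0x773F1C = 0o35637434 in octal.
Subtract column by column in base 8:
  0-4 → 4 (borrow)
  6-3-1 → 2
  7-4 → 3
  4-7 → 5 (borrow)
  5-3-1 → 1
  1-6 → 3 (borrow)
  2-5-1 → 4 (borrow)
  4-3-1 → 0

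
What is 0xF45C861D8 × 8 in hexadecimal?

0x7A2E430EC0

Multiply each base-16 digit by 8, carrying:
  8×8 = 64 → write 0 carry 4
  D×8+4 = 108 → write C carry 6
  1×8+6 = 14 → write E
  6×8 = 48 → write 0 carry 3
  8×8+3 = 67 → write 3 carry 4
  C×8+4 = 100 → write 4 carry 6
  5×8+6 = 46 → write E carry 2
  4×8+2 = 34 → write 2 carry 2
  F×8+2 = 122 → write A carry 7
  remaining carry: 7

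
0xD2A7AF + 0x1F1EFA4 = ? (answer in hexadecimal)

Add column by column in base 16, right to left:
  F+4 = 3 carry 1
  A+A+1 = 5 carry 1
  7+F+1 = 7 carry 1
  A+E+1 = 9 carry 1
  2+1+1 = 4
  D+F = C carry 1
  0+1+1 = 2

0x2C49753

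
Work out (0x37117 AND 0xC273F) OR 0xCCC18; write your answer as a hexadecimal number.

0xCED1F

0x37117 AND 0xC273F = 0x02117.
Then OR with 0xCCC18.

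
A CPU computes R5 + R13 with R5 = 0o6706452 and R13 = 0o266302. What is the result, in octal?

Add column by column in base 8, right to left:
  2+2 = 4
  5+0 = 5
  4+3 = 7
  6+6 = 4 carry 1
  0+6+1 = 7
  7+2 = 1 carry 1
  6+0+1 = 7

0o7174754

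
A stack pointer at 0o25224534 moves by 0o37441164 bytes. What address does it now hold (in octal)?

Add column by column in base 8, right to left:
  4+4 = 0 carry 1
  3+6+1 = 2 carry 1
  5+1+1 = 7
  4+1 = 5
  2+4 = 6
  2+4 = 6
  5+7 = 4 carry 1
  2+3+1 = 6

0o64665720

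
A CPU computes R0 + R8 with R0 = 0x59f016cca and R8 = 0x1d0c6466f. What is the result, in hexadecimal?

Add column by column in base 16, right to left:
  a+f = 9 carry 1
  c+6+1 = 3 carry 1
  c+6+1 = 3 carry 1
  6+4+1 = b
  1+6 = 7
  0+c = c
  f+0 = f
  9+d = 6 carry 1
  5+1+1 = 7

0x76fc7b339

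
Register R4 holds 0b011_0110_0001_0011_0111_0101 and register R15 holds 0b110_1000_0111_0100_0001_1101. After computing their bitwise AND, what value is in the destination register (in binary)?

0b01000000001000000010101

AND bit by bit (1 only where both bits are 1):
  01101100001001101110101
& 11010000111010000011101
= 01000000001000000010101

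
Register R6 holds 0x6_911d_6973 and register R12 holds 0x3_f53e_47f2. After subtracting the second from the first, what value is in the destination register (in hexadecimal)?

Subtract column by column in base 16:
  3-2 → 1
  7-f → 8 (borrow)
  9-7-1 → 1
  6-4 → 2
  d-e → f (borrow)
  1-3-1 → d (borrow)
  1-5-1 → b (borrow)
  9-f-1 → 9 (borrow)
  6-3-1 → 2

0x29bdf2181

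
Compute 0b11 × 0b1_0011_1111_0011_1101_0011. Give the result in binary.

Multiply each base-2 digit by 3, carrying:
  1×3 = 3 → write 1 carry 1
  1×3+1 = 4 → write 0 carry 2
  0×3+2 = 2 → write 0 carry 1
  0×3+1 = 1 → write 1
  1×3 = 3 → write 1 carry 1
  0×3+1 = 1 → write 1
  1×3 = 3 → write 1 carry 1
  1×3+1 = 4 → write 0 carry 2
  1×3+2 = 5 → write 1 carry 2
  1×3+2 = 5 → write 1 carry 2
  0×3+2 = 2 → write 0 carry 1
  0×3+1 = 1 → write 1
  1×3 = 3 → write 1 carry 1
  1×3+1 = 4 → write 0 carry 2
  1×3+2 = 5 → write 1 carry 2
  1×3+2 = 5 → write 1 carry 2
  1×3+2 = 5 → write 1 carry 2
  1×3+2 = 5 → write 1 carry 2
  0×3+2 = 2 → write 0 carry 1
  0×3+1 = 1 → write 1
  1×3 = 3 → write 1 carry 1
  remaining carry: 1

0b1110111101101101111001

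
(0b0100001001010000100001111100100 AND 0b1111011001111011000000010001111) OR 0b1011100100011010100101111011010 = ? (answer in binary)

0b0100001001010000100001111100100 AND 0b1111011001111011000000010001111 = 0b0100001001010000000000010000100.
Then OR with 0b1011100100011010100101111011010.

0b1111101101011010100101111011110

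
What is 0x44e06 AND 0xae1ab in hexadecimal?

AND each hex digit independently (no carries):
  4&a=0, 4&e=4, e&1=0, 0&a=0, 6&b=2

0x04002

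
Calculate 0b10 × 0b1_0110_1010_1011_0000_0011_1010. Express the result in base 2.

Multiply each base-2 digit by 2, carrying:
  0×2 = 0 → write 0
  1×2 = 2 → write 0 carry 1
  0×2+1 = 1 → write 1
  1×2 = 2 → write 0 carry 1
  1×2+1 = 3 → write 1 carry 1
  1×2+1 = 3 → write 1 carry 1
  0×2+1 = 1 → write 1
  0×2 = 0 → write 0
  0×2 = 0 → write 0
  0×2 = 0 → write 0
  0×2 = 0 → write 0
  0×2 = 0 → write 0
  1×2 = 2 → write 0 carry 1
  1×2+1 = 3 → write 1 carry 1
  0×2+1 = 1 → write 1
  1×2 = 2 → write 0 carry 1
  0×2+1 = 1 → write 1
  1×2 = 2 → write 0 carry 1
  0×2+1 = 1 → write 1
  1×2 = 2 → write 0 carry 1
  0×2+1 = 1 → write 1
  1×2 = 2 → write 0 carry 1
  1×2+1 = 3 → write 1 carry 1
  0×2+1 = 1 → write 1
  1×2 = 2 → write 0 carry 1
  remaining carry: 1

0b10110101010110000001110100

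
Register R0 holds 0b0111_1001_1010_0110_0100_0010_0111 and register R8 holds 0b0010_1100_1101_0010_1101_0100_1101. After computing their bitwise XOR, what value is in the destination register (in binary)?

0b0101010101110100100101101010

XOR bit by bit (1 where the bits differ):
  0111100110100110010000100111
^ 0010110011010010110101001101
= 0101010101110100100101101010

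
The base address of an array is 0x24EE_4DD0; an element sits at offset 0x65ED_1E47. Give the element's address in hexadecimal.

0x8ADB6C17

Add column by column in base 16, right to left:
  0+7 = 7
  D+4 = 1 carry 1
  D+E+1 = C carry 1
  4+1+1 = 6
  E+D = B carry 1
  E+E+1 = D carry 1
  4+5+1 = A
  2+6 = 8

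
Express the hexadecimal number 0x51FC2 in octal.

Expand each hex digit to 4 bits: 5=0101 1=0001 F=1111 C=1100 2=0010.
Group the bits in threes: 001 010 001 111 111 000 010 → 1217702.

0o1217702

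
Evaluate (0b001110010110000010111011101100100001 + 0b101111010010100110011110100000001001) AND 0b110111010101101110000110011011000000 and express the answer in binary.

0b110101000000101000000010001000000000

Add column by column in base 2, right to left:
  1+1 = 0 carry 1
  0+0+1 = 1
  0+0 = 0
  0+1 = 1
  0+0 = 0
  1+0 = 1
  0+0 = 0
  0+0 = 0
  1+0 = 1
  1+0 = 1
  0+0 = 0
  1+1 = 0 carry 1
  1+0+1 = 0 carry 1
  1+1+1 = 1 carry 1
  0+1+1 = 0 carry 1
  1+1+1 = 1 carry 1
  1+1+1 = 1 carry 1
  1+0+1 = 0 carry 1
  0+0+1 = 1
  1+1 = 0 carry 1
  0+1+1 = 0 carry 1
  0+0+1 = 1
  0+0 = 0
  0+1 = 1
  0+0 = 0
  1+1 = 0 carry 1
  1+0+1 = 0 carry 1
  0+0+1 = 1
  1+1 = 0 carry 1
  0+0+1 = 1
  0+1 = 1
  1+1 = 0 carry 1
  1+1+1 = 1 carry 1
  1+1+1 = 1 carry 1
  0+0+1 = 1
  0+1 = 1
Sum = 0b111101101000101001011010001100101010; now AND with 0b110111010101101110000110011011000000:
  111101101000101001011010001100101010
& 110111010101101110000110011011000000
= 110101000000101000000010001000000000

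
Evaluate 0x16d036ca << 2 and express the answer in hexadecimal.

0x5b40db28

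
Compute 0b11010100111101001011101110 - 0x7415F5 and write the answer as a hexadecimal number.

0x2DFBCF9

0b11010100111101001011101110 = 0x353D2EE in hexadecimal.
Subtract column by column in base 16:
  E-5 → 9
  E-F → F (borrow)
  2-5-1 → C (borrow)
  D-1-1 → B
  3-4 → F (borrow)
  5-7-1 → D (borrow)
  3-0-1 → 2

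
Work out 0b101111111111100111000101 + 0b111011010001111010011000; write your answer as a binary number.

0b1101011010001100001011101

Add column by column in base 2, right to left:
  1+0 = 1
  0+0 = 0
  1+0 = 1
  0+1 = 1
  0+1 = 1
  0+0 = 0
  1+0 = 1
  1+1 = 0 carry 1
  1+0+1 = 0 carry 1
  0+1+1 = 0 carry 1
  0+1+1 = 0 carry 1
  1+1+1 = 1 carry 1
  1+1+1 = 1 carry 1
  1+0+1 = 0 carry 1
  1+0+1 = 0 carry 1
  1+0+1 = 0 carry 1
  1+1+1 = 1 carry 1
  1+0+1 = 0 carry 1
  1+1+1 = 1 carry 1
  1+1+1 = 1 carry 1
  1+0+1 = 0 carry 1
  1+1+1 = 1 carry 1
  0+1+1 = 0 carry 1
  1+1+1 = 1 carry 1
  final carry 1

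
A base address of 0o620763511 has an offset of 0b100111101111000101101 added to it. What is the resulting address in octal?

0b100111101111000101101 = 0o4757055 in octal.
Add column by column in base 8, right to left:
  1+5 = 6
  1+5 = 6
  5+0 = 5
  3+7 = 2 carry 1
  6+5+1 = 4 carry 1
  7+7+1 = 7 carry 1
  0+4+1 = 5
  2+0 = 2
  6+0 = 6

0o625742566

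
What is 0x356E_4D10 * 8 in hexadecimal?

Multiply each base-16 digit by 8, carrying:
  0×8 = 0 → write 0
  1×8 = 8 → write 8
  D×8 = 104 → write 8 carry 6
  4×8+6 = 38 → write 6 carry 2
  E×8+2 = 114 → write 2 carry 7
  6×8+7 = 55 → write 7 carry 3
  5×8+3 = 43 → write B carry 2
  3×8+2 = 26 → write A carry 1
  remaining carry: 1

0x1AB726880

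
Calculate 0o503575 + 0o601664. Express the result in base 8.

Add column by column in base 8, right to left:
  5+4 = 1 carry 1
  7+6+1 = 6 carry 1
  5+6+1 = 4 carry 1
  3+1+1 = 5
  0+0 = 0
  5+6 = 3 carry 1
  final carry 1

0o1305461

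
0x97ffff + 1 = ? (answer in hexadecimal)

The trailing 4 digits are F (max in base 16), so adding 1 cascades: they roll to 0 and the next digit up increments.

0x980000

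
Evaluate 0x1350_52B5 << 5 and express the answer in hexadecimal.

0x26A0A56A0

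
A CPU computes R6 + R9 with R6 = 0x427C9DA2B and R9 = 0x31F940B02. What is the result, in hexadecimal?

Add column by column in base 16, right to left:
  B+2 = D
  2+0 = 2
  A+B = 5 carry 1
  D+0+1 = E
  9+4 = D
  C+9 = 5 carry 1
  7+F+1 = 7 carry 1
  2+1+1 = 4
  4+3 = 7

0x7475DE52D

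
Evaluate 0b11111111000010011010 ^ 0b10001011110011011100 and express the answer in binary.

XOR bit by bit (1 where the bits differ):
  11111111000010011010
^ 10001011110011011100
= 01110100110001000110

0b01110100110001000110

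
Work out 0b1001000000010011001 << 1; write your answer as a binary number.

Left shift by 1: append 1 zero bit.

0b10010000000100110010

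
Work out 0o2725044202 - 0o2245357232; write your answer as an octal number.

Subtract column by column in base 8:
  2-2 → 0
  0-3 → 5 (borrow)
  2-2-1 → 7 (borrow)
  4-7-1 → 4 (borrow)
  4-5-1 → 6 (borrow)
  0-3-1 → 4 (borrow)
  5-5-1 → 7 (borrow)
  2-4-1 → 5 (borrow)
  7-2-1 → 4
  2-2 → 0

0o457464750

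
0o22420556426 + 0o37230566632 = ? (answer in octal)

Add column by column in base 8, right to left:
  6+2 = 0 carry 1
  2+3+1 = 6
  4+6 = 2 carry 1
  6+6+1 = 5 carry 1
  5+6+1 = 4 carry 1
  5+5+1 = 3 carry 1
  0+0+1 = 1
  2+3 = 5
  4+2 = 6
  2+7 = 1 carry 1
  2+3+1 = 6

0o61651345260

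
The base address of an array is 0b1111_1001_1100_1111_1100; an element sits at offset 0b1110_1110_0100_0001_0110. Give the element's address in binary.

0b111101000000100010010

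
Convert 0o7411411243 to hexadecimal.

Each octal digit is 3 bits: 7=111 4=100 1=001 1=001 4=100 1=001 1=001 2=010 4=100 3=011.
Group the bits into nibbles: 0011 1100 0010 0110 0001 0010 1010 0011 → 3c2612a3.

0x3c2612a3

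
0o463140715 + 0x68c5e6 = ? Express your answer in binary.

0b101001101011000011110110011

0o463140715 = 0b100110011001100000111001101 in binary.
0x68c5e6 = 0b11010001100010111100110 in binary.
Add column by column in base 2, right to left:
  1+0 = 1
  0+1 = 1
  1+1 = 0 carry 1
  1+0+1 = 0 carry 1
  0+0+1 = 1
  0+1 = 1
  1+1 = 0 carry 1
  1+1+1 = 1 carry 1
  1+1+1 = 1 carry 1
  0+0+1 = 1
  0+1 = 1
  0+0 = 0
  0+0 = 0
  0+0 = 0
  1+1 = 0 carry 1
  1+1+1 = 1 carry 1
  0+0+1 = 1
  0+0 = 0
  1+0 = 1
  1+1 = 0 carry 1
  0+0+1 = 1
  0+1 = 1
  1+1 = 0 carry 1
  1+0+1 = 0 carry 1
  0+0+1 = 1
  0+0 = 0
  1+0 = 1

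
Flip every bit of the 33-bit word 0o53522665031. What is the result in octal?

0o24255112746

Each oct digit d becomes 7−d:
  5→2, 3→4, 5→2, 2→5, 2→5, 6→1, 6→1, 5→2, 0→7, 3→4, 1→6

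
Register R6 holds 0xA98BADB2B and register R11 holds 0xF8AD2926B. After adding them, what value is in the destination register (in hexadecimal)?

0x1A238D6D96

Add column by column in base 16, right to left:
  B+B = 6 carry 1
  2+6+1 = 9
  B+2 = D
  D+9 = 6 carry 1
  A+2+1 = D
  B+D = 8 carry 1
  8+A+1 = 3 carry 1
  9+8+1 = 2 carry 1
  A+F+1 = A carry 1
  final carry 1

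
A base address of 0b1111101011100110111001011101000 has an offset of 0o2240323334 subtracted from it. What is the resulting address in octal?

0o15274346014

0b1111101011100110111001011101000 = 0o17534671350 in octal.
Subtract column by column in base 8:
  0-4 → 4 (borrow)
  5-3-1 → 1
  3-3 → 0
  1-3 → 6 (borrow)
  7-2-1 → 4
  6-3 → 3
  4-0 → 4
  3-4 → 7 (borrow)
  5-2-1 → 2
  7-2 → 5
  1-0 → 1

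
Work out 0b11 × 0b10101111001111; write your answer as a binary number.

Multiply each base-2 digit by 3, carrying:
  1×3 = 3 → write 1 carry 1
  1×3+1 = 4 → write 0 carry 2
  1×3+2 = 5 → write 1 carry 2
  1×3+2 = 5 → write 1 carry 2
  0×3+2 = 2 → write 0 carry 1
  0×3+1 = 1 → write 1
  1×3 = 3 → write 1 carry 1
  1×3+1 = 4 → write 0 carry 2
  1×3+2 = 5 → write 1 carry 2
  1×3+2 = 5 → write 1 carry 2
  0×3+2 = 2 → write 0 carry 1
  1×3+1 = 4 → write 0 carry 2
  0×3+2 = 2 → write 0 carry 1
  1×3+1 = 4 → write 0 carry 2
  remaining carry: 10

0b1000001101101101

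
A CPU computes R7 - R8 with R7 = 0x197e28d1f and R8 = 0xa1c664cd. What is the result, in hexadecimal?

0xf61c2852

Subtract column by column in base 16:
  f-d → 2
  1-c → 5 (borrow)
  d-4-1 → 8
  8-6 → 2
  2-6 → c (borrow)
  e-c-1 → 1
  7-1 → 6
  9-a → f (borrow)
  1-0-1 → 0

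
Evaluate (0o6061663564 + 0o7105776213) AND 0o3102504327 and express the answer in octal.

0o1102400327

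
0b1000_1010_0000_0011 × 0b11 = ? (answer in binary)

Multiply each base-2 digit by 3, carrying:
  1×3 = 3 → write 1 carry 1
  1×3+1 = 4 → write 0 carry 2
  0×3+2 = 2 → write 0 carry 1
  0×3+1 = 1 → write 1
  0×3 = 0 → write 0
  0×3 = 0 → write 0
  0×3 = 0 → write 0
  0×3 = 0 → write 0
  0×3 = 0 → write 0
  1×3 = 3 → write 1 carry 1
  0×3+1 = 1 → write 1
  1×3 = 3 → write 1 carry 1
  0×3+1 = 1 → write 1
  0×3 = 0 → write 0
  0×3 = 0 → write 0
  1×3 = 3 → write 1 carry 1
  remaining carry: 1

0b11001111000001001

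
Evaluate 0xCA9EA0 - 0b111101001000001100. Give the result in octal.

0o61546224

0xCA9EA0 = 0o62517240 in octal.
0b111101001000001100 = 0o751014 in octal.
Subtract column by column in base 8:
  0-4 → 4 (borrow)
  4-1-1 → 2
  2-0 → 2
  7-1 → 6
  1-5 → 4 (borrow)
  5-7-1 → 5 (borrow)
  2-0-1 → 1
  6-0 → 6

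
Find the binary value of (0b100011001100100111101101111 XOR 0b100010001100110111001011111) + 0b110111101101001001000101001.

0b111000101101011001101011001

First 0b100011001100100111101101111 XOR 0b100010001100110111001011111 = 0b000001000000010000100110000.
Add column by column in base 2, right to left:
  0+1 = 1
  0+0 = 0
  0+0 = 0
  0+1 = 1
  1+0 = 1
  1+1 = 0 carry 1
  0+0+1 = 1
  0+0 = 0
  1+0 = 1
  0+1 = 1
  0+0 = 0
  0+0 = 0
  0+1 = 1
  1+0 = 1
  0+0 = 0
  0+1 = 1
  0+0 = 0
  0+1 = 1
  0+1 = 1
  0+0 = 0
  0+1 = 1
  1+1 = 0 carry 1
  0+1+1 = 0 carry 1
  0+1+1 = 0 carry 1
  0+0+1 = 1
  0+1 = 1
  0+1 = 1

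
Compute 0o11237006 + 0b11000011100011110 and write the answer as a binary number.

0o11237006 = 0b1001010011111000000110 in binary.
Add column by column in base 2, right to left:
  0+0 = 0
  1+1 = 0 carry 1
  1+1+1 = 1 carry 1
  0+1+1 = 0 carry 1
  0+1+1 = 0 carry 1
  0+0+1 = 1
  0+0 = 0
  0+0 = 0
  0+1 = 1
  1+1 = 0 carry 1
  1+1+1 = 1 carry 1
  1+0+1 = 0 carry 1
  1+0+1 = 0 carry 1
  1+0+1 = 0 carry 1
  0+0+1 = 1
  0+1 = 1
  1+1 = 0 carry 1
  0+0+1 = 1
  1+0 = 1
  0+0 = 0
  0+0 = 0
  1+0 = 1

0b1001101100010100100100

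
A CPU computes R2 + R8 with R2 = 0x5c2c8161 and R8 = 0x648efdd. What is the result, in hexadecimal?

0x6275713e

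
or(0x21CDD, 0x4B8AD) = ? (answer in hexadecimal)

0x6BCFD

OR each hex digit independently (no carries):
  2|4=6, 1|B=B, C|8=C, D|A=F, D|D=D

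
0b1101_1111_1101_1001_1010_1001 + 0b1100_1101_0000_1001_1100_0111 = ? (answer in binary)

0b1101011001110001101110000

Add column by column in base 2, right to left:
  1+1 = 0 carry 1
  0+1+1 = 0 carry 1
  0+1+1 = 0 carry 1
  1+0+1 = 0 carry 1
  0+0+1 = 1
  1+0 = 1
  0+1 = 1
  1+1 = 0 carry 1
  1+1+1 = 1 carry 1
  0+0+1 = 1
  0+0 = 0
  1+1 = 0 carry 1
  1+0+1 = 0 carry 1
  0+0+1 = 1
  1+0 = 1
  1+0 = 1
  1+1 = 0 carry 1
  1+0+1 = 0 carry 1
  1+1+1 = 1 carry 1
  1+1+1 = 1 carry 1
  1+0+1 = 0 carry 1
  0+0+1 = 1
  1+1 = 0 carry 1
  1+1+1 = 1 carry 1
  final carry 1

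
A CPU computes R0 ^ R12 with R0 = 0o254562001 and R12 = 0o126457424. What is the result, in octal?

0o372135425

XOR each oct digit independently (no carries):
  2^1=3, 5^2=7, 4^6=2, 5^4=1, 6^5=3, 2^7=5, 0^4=4, 0^2=2, 1^4=5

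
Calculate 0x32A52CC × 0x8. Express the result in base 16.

0x19529660

Multiply each base-16 digit by 8, carrying:
  C×8 = 96 → write 0 carry 6
  C×8+6 = 102 → write 6 carry 6
  2×8+6 = 22 → write 6 carry 1
  5×8+1 = 41 → write 9 carry 2
  A×8+2 = 82 → write 2 carry 5
  2×8+5 = 21 → write 5 carry 1
  3×8+1 = 25 → write 9 carry 1
  remaining carry: 1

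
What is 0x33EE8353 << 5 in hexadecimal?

5 bits is not a whole number of base-16 digits; in binary: 110011111011101000001101010011 << 5 = 11001111101110100000110101001100000.

0x67DD06A60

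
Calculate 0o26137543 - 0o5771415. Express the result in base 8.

Subtract column by column in base 8:
  3-5 → 6 (borrow)
  4-1-1 → 2
  5-4 → 1
  7-1 → 6
  3-7 → 4 (borrow)
  1-7-1 → 1 (borrow)
  6-5-1 → 0
  2-0 → 2

0o20146126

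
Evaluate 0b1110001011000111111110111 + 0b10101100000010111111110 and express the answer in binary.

Add column by column in base 2, right to left:
  1+0 = 1
  1+1 = 0 carry 1
  1+1+1 = 1 carry 1
  0+1+1 = 0 carry 1
  1+1+1 = 1 carry 1
  1+1+1 = 1 carry 1
  1+1+1 = 1 carry 1
  1+1+1 = 1 carry 1
  1+1+1 = 1 carry 1
  1+0+1 = 0 carry 1
  1+1+1 = 1 carry 1
  1+0+1 = 0 carry 1
  0+0+1 = 1
  0+0 = 0
  0+0 = 0
  1+0 = 1
  1+0 = 1
  0+1 = 1
  1+1 = 0 carry 1
  0+0+1 = 1
  0+1 = 1
  0+0 = 0
  1+1 = 0 carry 1
  1+0+1 = 0 carry 1
  1+0+1 = 0 carry 1
  final carry 1

0b10000110111001010111110101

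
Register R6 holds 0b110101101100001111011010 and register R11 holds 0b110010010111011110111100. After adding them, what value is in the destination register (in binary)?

Add column by column in base 2, right to left:
  0+0 = 0
  1+0 = 1
  0+1 = 1
  1+1 = 0 carry 1
  1+1+1 = 1 carry 1
  0+1+1 = 0 carry 1
  1+0+1 = 0 carry 1
  1+1+1 = 1 carry 1
  1+1+1 = 1 carry 1
  1+1+1 = 1 carry 1
  0+1+1 = 0 carry 1
  0+0+1 = 1
  0+1 = 1
  0+1 = 1
  1+1 = 0 carry 1
  1+0+1 = 0 carry 1
  0+1+1 = 0 carry 1
  1+0+1 = 0 carry 1
  1+0+1 = 0 carry 1
  0+1+1 = 0 carry 1
  1+0+1 = 0 carry 1
  0+0+1 = 1
  1+1 = 0 carry 1
  1+1+1 = 1 carry 1
  final carry 1

0b1101000000011101110010110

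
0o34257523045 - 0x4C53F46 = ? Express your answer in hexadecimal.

0xDDF966DF

0o34257523045 = 0xE2BEA625 in hexadecimal.
Subtract column by column in base 16:
  5-6 → F (borrow)
  2-4-1 → D (borrow)
  6-F-1 → 6 (borrow)
  A-3-1 → 6
  E-5 → 9
  B-C → F (borrow)
  2-4-1 → D (borrow)
  E-0-1 → D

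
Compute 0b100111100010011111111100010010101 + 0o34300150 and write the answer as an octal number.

0o47460274375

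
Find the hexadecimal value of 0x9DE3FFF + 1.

0x9DE4000

The trailing 3 digits are F (max in base 16), so adding 1 cascades: they roll to 0 and the next digit up increments.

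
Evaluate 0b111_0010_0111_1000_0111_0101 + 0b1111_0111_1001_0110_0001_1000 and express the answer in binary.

Add column by column in base 2, right to left:
  1+0 = 1
  0+0 = 0
  1+0 = 1
  0+1 = 1
  1+1 = 0 carry 1
  1+0+1 = 0 carry 1
  1+0+1 = 0 carry 1
  0+0+1 = 1
  0+0 = 0
  0+1 = 1
  0+1 = 1
  1+0 = 1
  1+1 = 0 carry 1
  1+0+1 = 0 carry 1
  1+0+1 = 0 carry 1
  0+1+1 = 0 carry 1
  0+1+1 = 0 carry 1
  1+1+1 = 1 carry 1
  0+1+1 = 0 carry 1
  0+0+1 = 1
  1+1 = 0 carry 1
  1+1+1 = 1 carry 1
  1+1+1 = 1 carry 1
  0+1+1 = 0 carry 1
  final carry 1

0b1011010100000111010001101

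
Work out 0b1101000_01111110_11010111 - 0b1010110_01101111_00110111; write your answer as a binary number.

0b100100000111110100000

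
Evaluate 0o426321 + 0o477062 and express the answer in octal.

0o1125403

Add column by column in base 8, right to left:
  1+2 = 3
  2+6 = 0 carry 1
  3+0+1 = 4
  6+7 = 5 carry 1
  2+7+1 = 2 carry 1
  4+4+1 = 1 carry 1
  final carry 1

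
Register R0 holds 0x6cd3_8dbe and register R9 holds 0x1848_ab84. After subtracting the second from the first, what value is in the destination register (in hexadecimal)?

0x548ae23a

Subtract column by column in base 16:
  e-4 → a
  b-8 → 3
  d-b → 2
  8-a → e (borrow)
  3-8-1 → a (borrow)
  d-4-1 → 8
  c-8 → 4
  6-1 → 5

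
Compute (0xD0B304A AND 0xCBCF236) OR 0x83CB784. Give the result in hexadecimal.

0xC3CB786

0xD0B304A AND 0xCBCF236 = 0xC083002.
Then OR with 0x83CB784.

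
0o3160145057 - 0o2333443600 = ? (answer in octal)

Subtract column by column in base 8:
  7-0 → 7
  5-0 → 5
  0-6 → 2 (borrow)
  5-3-1 → 1
  4-4 → 0
  1-4 → 5 (borrow)
  0-3-1 → 4 (borrow)
  6-3-1 → 2
  1-3 → 6 (borrow)
  3-2-1 → 0

0o624501257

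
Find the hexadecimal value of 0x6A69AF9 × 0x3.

0x13F3D0EB

Multiply each base-16 digit by 3, carrying:
  9×3 = 27 → write B carry 1
  F×3+1 = 46 → write E carry 2
  A×3+2 = 32 → write 0 carry 2
  9×3+2 = 29 → write D carry 1
  6×3+1 = 19 → write 3 carry 1
  A×3+1 = 31 → write F carry 1
  6×3+1 = 19 → write 3 carry 1
  remaining carry: 1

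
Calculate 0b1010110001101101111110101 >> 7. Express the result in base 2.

Right shift by 7: drop the 7 least-significant bits.

0b101011000110110111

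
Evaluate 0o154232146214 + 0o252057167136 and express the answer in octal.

0o426311335352

Add column by column in base 8, right to left:
  4+6 = 2 carry 1
  1+3+1 = 5
  2+1 = 3
  6+7 = 5 carry 1
  4+6+1 = 3 carry 1
  1+1+1 = 3
  2+7 = 1 carry 1
  3+5+1 = 1 carry 1
  2+0+1 = 3
  4+2 = 6
  5+5 = 2 carry 1
  1+2+1 = 4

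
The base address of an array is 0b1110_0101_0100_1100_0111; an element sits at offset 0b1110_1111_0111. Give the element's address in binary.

0b11100110001110111110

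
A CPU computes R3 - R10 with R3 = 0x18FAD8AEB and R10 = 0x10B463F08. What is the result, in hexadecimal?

Subtract column by column in base 16:
  B-8 → 3
  E-0 → E
  A-F → B (borrow)
  8-3-1 → 4
  D-6 → 7
  A-4 → 6
  F-B → 4
  8-0 → 8
  1-1 → 0

0x84674BE3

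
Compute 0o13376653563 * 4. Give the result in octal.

0o55773256714

Multiply each base-8 digit by 4, carrying:
  3×4 = 12 → write 4 carry 1
  6×4+1 = 25 → write 1 carry 3
  5×4+3 = 23 → write 7 carry 2
  3×4+2 = 14 → write 6 carry 1
  5×4+1 = 21 → write 5 carry 2
  6×4+2 = 26 → write 2 carry 3
  6×4+3 = 27 → write 3 carry 3
  7×4+3 = 31 → write 7 carry 3
  3×4+3 = 15 → write 7 carry 1
  3×4+1 = 13 → write 5 carry 1
  1×4+1 = 5 → write 5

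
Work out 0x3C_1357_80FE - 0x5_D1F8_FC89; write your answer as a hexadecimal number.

Subtract column by column in base 16:
  E-9 → 5
  F-8 → 7
  0-C → 4 (borrow)
  8-F-1 → 8 (borrow)
  7-8-1 → E (borrow)
  5-F-1 → 5 (borrow)
  3-1-1 → 1
  1-D → 4 (borrow)
  C-5-1 → 6
  3-0 → 3

0x36415E8475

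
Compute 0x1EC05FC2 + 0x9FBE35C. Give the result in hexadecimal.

Add column by column in base 16, right to left:
  2+C = E
  C+5 = 1 carry 1
  F+3+1 = 3 carry 1
  5+E+1 = 4 carry 1
  0+B+1 = C
  C+F = B carry 1
  E+9+1 = 8 carry 1
  1+0+1 = 2

0x28BC431E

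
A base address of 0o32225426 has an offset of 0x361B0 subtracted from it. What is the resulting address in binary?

0b11001011100100101100110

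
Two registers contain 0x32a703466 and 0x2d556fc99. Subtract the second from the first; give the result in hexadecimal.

Subtract column by column in base 16:
  6-9 → d (borrow)
  6-9-1 → c (borrow)
  4-c-1 → 7 (borrow)
  3-f-1 → 3 (borrow)
  0-6-1 → 9 (borrow)
  7-5-1 → 1
  a-5 → 5
  2-d → 5 (borrow)
  3-2-1 → 0

0x551937cd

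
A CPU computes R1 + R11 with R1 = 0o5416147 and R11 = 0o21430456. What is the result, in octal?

0o27046625

Add column by column in base 8, right to left:
  7+6 = 5 carry 1
  4+5+1 = 2 carry 1
  1+4+1 = 6
  6+0 = 6
  1+3 = 4
  4+4 = 0 carry 1
  5+1+1 = 7
  0+2 = 2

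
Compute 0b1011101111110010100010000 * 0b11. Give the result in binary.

Multiply each base-2 digit by 3, carrying:
  0×3 = 0 → write 0
  0×3 = 0 → write 0
  0×3 = 0 → write 0
  0×3 = 0 → write 0
  1×3 = 3 → write 1 carry 1
  0×3+1 = 1 → write 1
  0×3 = 0 → write 0
  0×3 = 0 → write 0
  1×3 = 3 → write 1 carry 1
  0×3+1 = 1 → write 1
  1×3 = 3 → write 1 carry 1
  0×3+1 = 1 → write 1
  0×3 = 0 → write 0
  1×3 = 3 → write 1 carry 1
  1×3+1 = 4 → write 0 carry 2
  1×3+2 = 5 → write 1 carry 2
  1×3+2 = 5 → write 1 carry 2
  1×3+2 = 5 → write 1 carry 2
  1×3+2 = 5 → write 1 carry 2
  0×3+2 = 2 → write 0 carry 1
  1×3+1 = 4 → write 0 carry 2
  1×3+2 = 5 → write 1 carry 2
  1×3+2 = 5 → write 1 carry 2
  0×3+2 = 2 → write 0 carry 1
  1×3+1 = 4 → write 0 carry 2
  remaining carry: 10

0b100011001111010111100110000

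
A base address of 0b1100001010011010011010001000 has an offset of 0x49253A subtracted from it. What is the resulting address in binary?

0b1011111000001000000101001110

0x49253A = 0b10010010010010100111010 in binary.
Subtract column by column in base 2:
  0-0 → 0
  0-1 → 1 (borrow)
  0-0-1 → 1 (borrow)
  1-1-1 → 1 (borrow)
  0-1-1 → 0 (borrow)
  0-1-1 → 0 (borrow)
  0-0-1 → 1 (borrow)
  1-0-1 → 0
  0-1 → 1 (borrow)
  1-0-1 → 0
  1-1 → 0
  0-0 → 0
  0-0 → 0
  1-1 → 0
  0-0 → 0
  1-0 → 1
  1-1 → 0
  0-0 → 0
  0-0 → 0
  1-1 → 0
  0-0 → 0
  1-0 → 1
  0-1 → 1 (borrow)
  0-0-1 → 1 (borrow)
  0-0-1 → 1 (borrow)
  0-0-1 → 1 (borrow)
  1-0-1 → 0
  1-0 → 1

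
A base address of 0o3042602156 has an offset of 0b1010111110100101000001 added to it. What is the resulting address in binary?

0o3042602156 = 0b11000100010110000010001101110 in binary.
Add column by column in base 2, right to left:
  0+1 = 1
  1+0 = 1
  1+0 = 1
  1+0 = 1
  0+0 = 0
  1+0 = 1
  1+1 = 0 carry 1
  0+0+1 = 1
  0+1 = 1
  0+0 = 0
  1+0 = 1
  0+1 = 1
  0+0 = 0
  0+1 = 1
  0+1 = 1
  0+1 = 1
  1+1 = 0 carry 1
  1+1+1 = 1 carry 1
  0+0+1 = 1
  1+1 = 0 carry 1
  0+0+1 = 1
  0+1 = 1
  0+0 = 0
  1+0 = 1
  0+0 = 0
  0+0 = 0
  0+0 = 0
  1+0 = 1
  1+0 = 1

0b11000101101101110110110101111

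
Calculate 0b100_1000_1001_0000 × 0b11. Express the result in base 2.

0b1101100110110000

Multiply each base-2 digit by 3, carrying:
  0×3 = 0 → write 0
  0×3 = 0 → write 0
  0×3 = 0 → write 0
  0×3 = 0 → write 0
  1×3 = 3 → write 1 carry 1
  0×3+1 = 1 → write 1
  0×3 = 0 → write 0
  1×3 = 3 → write 1 carry 1
  0×3+1 = 1 → write 1
  0×3 = 0 → write 0
  0×3 = 0 → write 0
  1×3 = 3 → write 1 carry 1
  0×3+1 = 1 → write 1
  0×3 = 0 → write 0
  1×3 = 3 → write 1 carry 1
  remaining carry: 1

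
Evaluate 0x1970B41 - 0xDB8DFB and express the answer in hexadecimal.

Subtract column by column in base 16:
  1-B → 6 (borrow)
  4-F-1 → 4 (borrow)
  B-D-1 → D (borrow)
  0-8-1 → 7 (borrow)
  7-B-1 → B (borrow)
  9-D-1 → B (borrow)
  1-0-1 → 0

0xBB7D46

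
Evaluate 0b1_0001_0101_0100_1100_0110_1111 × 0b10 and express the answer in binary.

0b10001010101001100011011110

Multiply each base-2 digit by 2, carrying:
  1×2 = 2 → write 0 carry 1
  1×2+1 = 3 → write 1 carry 1
  1×2+1 = 3 → write 1 carry 1
  1×2+1 = 3 → write 1 carry 1
  0×2+1 = 1 → write 1
  1×2 = 2 → write 0 carry 1
  1×2+1 = 3 → write 1 carry 1
  0×2+1 = 1 → write 1
  0×2 = 0 → write 0
  0×2 = 0 → write 0
  1×2 = 2 → write 0 carry 1
  1×2+1 = 3 → write 1 carry 1
  0×2+1 = 1 → write 1
  0×2 = 0 → write 0
  1×2 = 2 → write 0 carry 1
  0×2+1 = 1 → write 1
  1×2 = 2 → write 0 carry 1
  0×2+1 = 1 → write 1
  1×2 = 2 → write 0 carry 1
  0×2+1 = 1 → write 1
  1×2 = 2 → write 0 carry 1
  0×2+1 = 1 → write 1
  0×2 = 0 → write 0
  0×2 = 0 → write 0
  1×2 = 2 → write 0 carry 1
  remaining carry: 1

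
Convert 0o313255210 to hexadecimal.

0x32d5a88

Each octal digit is 3 bits: 3=011 1=001 3=011 2=010 5=101 5=101 2=010 1=001 0=000.
Group the bits into nibbles: 0011 0010 1101 0101 1010 1000 1000 → 32d5a88.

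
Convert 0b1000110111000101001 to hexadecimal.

Group the bits into nibbles: 0100 0110 1110 0010 1001 → 46E29.

0x46E29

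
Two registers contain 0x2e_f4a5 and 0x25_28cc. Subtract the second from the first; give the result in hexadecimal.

Subtract column by column in base 16:
  5-c → 9 (borrow)
  a-c-1 → d (borrow)
  4-8-1 → b (borrow)
  f-2-1 → c
  e-5 → 9
  2-2 → 0

0x9cbd9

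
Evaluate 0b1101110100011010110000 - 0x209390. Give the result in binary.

0b101101011001100100000

0x209390 = 0b1000001001001110010000 in binary.
Subtract column by column in base 2:
  0-0 → 0
  0-0 → 0
  0-0 → 0
  0-0 → 0
  1-1 → 0
  1-0 → 1
  0-0 → 0
  1-1 → 0
  0-1 → 1 (borrow)
  1-1-1 → 1 (borrow)
  1-0-1 → 0
  0-0 → 0
  0-1 → 1 (borrow)
  0-0-1 → 1 (borrow)
  1-0-1 → 0
  0-1 → 1 (borrow)
  1-0-1 → 0
  1-0 → 1
  1-0 → 1
  0-0 → 0
  1-0 → 1
  1-1 → 0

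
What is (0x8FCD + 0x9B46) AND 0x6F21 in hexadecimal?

0x2B01

Add column by column in base 16, right to left:
  D+6 = 3 carry 1
  C+4+1 = 1 carry 1
  F+B+1 = B carry 1
  8+9+1 = 2 carry 1
  final carry 1
Sum = 0x12B13; now AND with 0x6F21:
  1&0=0, 2&6=2, B&F=B, 1&2=0, 3&1=1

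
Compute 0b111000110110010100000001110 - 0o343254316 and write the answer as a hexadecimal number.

0b111000110110010100000001110 = 0x71B280E in hexadecimal.
0o343254316 = 0x38D58CE in hexadecimal.
Subtract column by column in base 16:
  E-E → 0
  0-C → 4 (borrow)
  8-8-1 → F (borrow)
  2-5-1 → C (borrow)
  B-D-1 → D (borrow)
  1-8-1 → 8 (borrow)
  7-3-1 → 3

0x38DCF40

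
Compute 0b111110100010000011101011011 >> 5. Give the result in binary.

0b1111101000100000111010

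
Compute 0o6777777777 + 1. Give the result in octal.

0o7000000000

The trailing 9 digits are 7 (max in base 8), so adding 1 cascades: they roll to 0 and the next digit up increments.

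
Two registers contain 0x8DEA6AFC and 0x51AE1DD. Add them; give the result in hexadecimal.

Add column by column in base 16, right to left:
  C+D = 9 carry 1
  F+D+1 = D carry 1
  A+1+1 = C
  6+E = 4 carry 1
  A+A+1 = 5 carry 1
  E+1+1 = 0 carry 1
  D+5+1 = 3 carry 1
  8+0+1 = 9

0x93054CD9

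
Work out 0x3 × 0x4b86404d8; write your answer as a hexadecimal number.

Multiply each base-16 digit by 3, carrying:
  8×3 = 24 → write 8 carry 1
  d×3+1 = 40 → write 8 carry 2
  4×3+2 = 14 → write e
  0×3 = 0 → write 0
  4×3 = 12 → write c
  6×3 = 18 → write 2 carry 1
  8×3+1 = 25 → write 9 carry 1
  b×3+1 = 34 → write 2 carry 2
  4×3+2 = 14 → write e

0xe292c0e88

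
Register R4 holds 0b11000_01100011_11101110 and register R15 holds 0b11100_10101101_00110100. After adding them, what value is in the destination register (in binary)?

0b1101010001000100100010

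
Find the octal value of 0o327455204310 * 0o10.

0o3274552043100

Multiply each base-8 digit by 8, carrying:
  0×8 = 0 → write 0
  1×8 = 8 → write 0 carry 1
  3×8+1 = 25 → write 1 carry 3
  4×8+3 = 35 → write 3 carry 4
  0×8+4 = 4 → write 4
  2×8 = 16 → write 0 carry 2
  5×8+2 = 42 → write 2 carry 5
  5×8+5 = 45 → write 5 carry 5
  4×8+5 = 37 → write 5 carry 4
  7×8+4 = 60 → write 4 carry 7
  2×8+7 = 23 → write 7 carry 2
  3×8+2 = 26 → write 2 carry 3
  remaining carry: 3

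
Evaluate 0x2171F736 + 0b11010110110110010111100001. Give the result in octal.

0o4463256427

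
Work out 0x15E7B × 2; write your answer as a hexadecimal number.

Multiply each base-16 digit by 2, carrying:
  B×2 = 22 → write 6 carry 1
  7×2+1 = 15 → write F
  E×2 = 28 → write C carry 1
  5×2+1 = 11 → write B
  1×2 = 2 → write 2

0x2BCF6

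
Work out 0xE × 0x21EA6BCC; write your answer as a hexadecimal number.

0x1DAD1E528

Multiply each base-16 digit by 14, carrying:
  C×14 = 168 → write 8 carry 10
  C×14+10 = 178 → write 2 carry 11
  B×14+11 = 165 → write 5 carry 10
  6×14+10 = 94 → write E carry 5
  A×14+5 = 145 → write 1 carry 9
  E×14+9 = 205 → write D carry 12
  1×14+12 = 26 → write A carry 1
  2×14+1 = 29 → write D carry 1
  remaining carry: 1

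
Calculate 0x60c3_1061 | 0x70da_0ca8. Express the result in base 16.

OR each hex digit independently (no carries):
  6|7=7, 0|0=0, c|d=d, 3|a=b, 1|0=1, 0|c=c, 6|a=e, 1|8=9

0x70db1ce9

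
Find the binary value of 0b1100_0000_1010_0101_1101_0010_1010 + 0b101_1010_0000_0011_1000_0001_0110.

0b10001101010101001010101000000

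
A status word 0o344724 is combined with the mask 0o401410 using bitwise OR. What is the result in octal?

0o745734

OR each oct digit independently (no carries):
  3|4=7, 4|0=4, 4|1=5, 7|4=7, 2|1=3, 4|0=4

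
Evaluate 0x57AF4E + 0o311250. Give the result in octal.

0x57AF4E = 0o25727516 in octal.
Add column by column in base 8, right to left:
  6+0 = 6
  1+5 = 6
  5+2 = 7
  7+1 = 0 carry 1
  2+1+1 = 4
  7+3 = 2 carry 1
  5+0+1 = 6
  2+0 = 2

0o26240766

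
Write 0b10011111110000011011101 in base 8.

Group the bits in threes: 010 011 111 110 000 011 011 101 → 23760335.

0o23760335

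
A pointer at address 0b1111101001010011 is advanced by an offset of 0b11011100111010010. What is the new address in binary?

0b101011010000100101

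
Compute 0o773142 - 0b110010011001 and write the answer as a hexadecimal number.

0o773142 = 0x3f662 in hexadecimal.
0b110010011001 = 0xc99 in hexadecimal.
Subtract column by column in base 16:
  2-9 → 9 (borrow)
  6-9-1 → c (borrow)
  6-c-1 → 9 (borrow)
  f-0-1 → e
  3-0 → 3

0x3e9c9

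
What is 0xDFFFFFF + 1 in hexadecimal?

0xE000000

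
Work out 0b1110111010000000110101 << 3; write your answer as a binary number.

0b1110111010000000110101000

Left shift by 3: append 3 zero bits.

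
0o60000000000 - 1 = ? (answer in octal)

The trailing 10 digits are 0, so subtracting 1 borrows through: they become 7 and the next digit up decrements.

0o57777777777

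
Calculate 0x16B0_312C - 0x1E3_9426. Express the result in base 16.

Subtract column by column in base 16:
  C-6 → 6
  2-2 → 0
  1-4 → D (borrow)
  3-9-1 → 9 (borrow)
  0-3-1 → C (borrow)
  B-E-1 → C (borrow)
  6-1-1 → 4
  1-0 → 1

0x14CC9D06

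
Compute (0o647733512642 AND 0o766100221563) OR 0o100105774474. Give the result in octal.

0o647733512642 AND 0o766100221563 = 0o646100000442.
Then OR with 0o100105774474.

0o746105774476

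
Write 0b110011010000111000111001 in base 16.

Group the bits into nibbles: 1100 1101 0000 1110 0011 1001 → CD0E39.

0xCD0E39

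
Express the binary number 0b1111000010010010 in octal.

0o170222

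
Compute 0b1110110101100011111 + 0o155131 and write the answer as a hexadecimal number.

0x84578

0b1110110101100011111 = 0x76b1f in hexadecimal.
0o155131 = 0xda59 in hexadecimal.
Add column by column in base 16, right to left:
  f+9 = 8 carry 1
  1+5+1 = 7
  b+a = 5 carry 1
  6+d+1 = 4 carry 1
  7+0+1 = 8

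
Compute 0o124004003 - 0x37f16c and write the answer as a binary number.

0o124004003 = 0b1010100000000100000000011 in binary.
0x37f16c = 0b1101111111000101101100 in binary.
Subtract column by column in base 2:
  1-0 → 1
  1-0 → 1
  0-1 → 1 (borrow)
  0-1-1 → 0 (borrow)
  0-0-1 → 1 (borrow)
  0-1-1 → 0 (borrow)
  0-1-1 → 0 (borrow)
  0-0-1 → 1 (borrow)
  0-1-1 → 0 (borrow)
  0-0-1 → 1 (borrow)
  0-0-1 → 1 (borrow)
  1-0-1 → 0
  0-1 → 1 (borrow)
  0-1-1 → 0 (borrow)
  0-1-1 → 0 (borrow)
  0-1-1 → 0 (borrow)
  0-1-1 → 0 (borrow)
  0-1-1 → 0 (borrow)
  0-1-1 → 0 (borrow)
  0-0-1 → 1 (borrow)
  1-1-1 → 1 (borrow)
  0-1-1 → 0 (borrow)
  1-0-1 → 0
  0-0 → 0
  1-0 → 1

0b1000110000001011010010111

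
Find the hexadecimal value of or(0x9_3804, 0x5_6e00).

OR each hex digit independently (no carries):
  9|5=d, 3|6=7, 8|e=e, 0|0=0, 4|0=4

0xd7e04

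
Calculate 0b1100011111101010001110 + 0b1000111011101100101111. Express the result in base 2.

0b10101011011010110111101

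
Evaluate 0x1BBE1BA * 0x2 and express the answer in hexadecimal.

0x377C374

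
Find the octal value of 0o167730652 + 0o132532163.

0o322463035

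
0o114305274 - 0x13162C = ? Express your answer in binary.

0o114305274 = 0b1001100011000101010111100 in binary.
0x13162C = 0b100110001011000101100 in binary.
Subtract column by column in base 2:
  0-0 → 0
  0-0 → 0
  1-1 → 0
  1-1 → 0
  1-0 → 1
  1-1 → 0
  0-0 → 0
  1-0 → 1
  0-0 → 0
  1-1 → 0
  0-1 → 1 (borrow)
  1-0-1 → 0
  0-1 → 1 (borrow)
  0-0-1 → 1 (borrow)
  0-0-1 → 1 (borrow)
  1-0-1 → 0
  1-1 → 0
  0-1 → 1 (borrow)
  0-0-1 → 1 (borrow)
  0-0-1 → 1 (borrow)
  1-1-1 → 1 (borrow)
  1-0-1 → 0
  0-0 → 0
  0-0 → 0
  1-0 → 1

0b1000111100111010010010000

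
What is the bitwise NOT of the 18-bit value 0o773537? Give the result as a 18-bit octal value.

Each oct digit d becomes 7−d:
  7→0, 7→0, 3→4, 5→2, 3→4, 7→0

0o004240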